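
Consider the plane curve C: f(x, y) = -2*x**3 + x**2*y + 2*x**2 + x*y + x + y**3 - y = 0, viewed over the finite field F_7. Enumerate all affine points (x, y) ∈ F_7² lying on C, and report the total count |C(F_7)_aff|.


Affine F_7-points: {(0, 0), (0, 1), (0, 6), (2, 1), (3, 1), (3, 5), (4, 6), (6, 4)}; count = 8.

For each of the 49 pairs (x, y) ∈ F_7², evaluate f(x, y) mod 7. Record the zeros.
  x = 0: [0↦0, 1↦0, 2↦6, 3↦3, 4↦4, 5↦1, 6↦0]  zeros at y ∈ {0, 1, 6}
  x = 1: [0↦1, 1↦3, 2↦4, 3↦3, 4↦6, 5↦5, 6↦6]  zeros at y ∈ ∅
  x = 2: [0↦1, 1↦0, 2↦5, 3↦1, 4↦1, 5↦4, 6↦2]  zeros at y ∈ {1}
  x = 3: [0↦2, 1↦0, 2↦4, 3↦6, 4↦5, 5↦0, 6↦4]  zeros at y ∈ {1, 5}
  x = 4: [0↦6, 1↦5, 2↦3, 3↦6, 4↦6, 5↦2, 6↦0]  zeros at y ∈ {6}
  x = 5: [0↦1, 1↦3, 2↦4, 3↦3, 4↦6, 5↦5, 6↦6]  zeros at y ∈ ∅
  x = 6: [0↦3, 1↦3, 2↦2, 3↦6, 4↦0, 5↦4, 6↦3]  zeros at y ∈ {4}
Collecting zeros: affine points = {(0, 0), (0, 1), (0, 6), (2, 1), (3, 1), (3, 5), (4, 6), (6, 4)}.
Total count |C(F_7)_aff| = 8.


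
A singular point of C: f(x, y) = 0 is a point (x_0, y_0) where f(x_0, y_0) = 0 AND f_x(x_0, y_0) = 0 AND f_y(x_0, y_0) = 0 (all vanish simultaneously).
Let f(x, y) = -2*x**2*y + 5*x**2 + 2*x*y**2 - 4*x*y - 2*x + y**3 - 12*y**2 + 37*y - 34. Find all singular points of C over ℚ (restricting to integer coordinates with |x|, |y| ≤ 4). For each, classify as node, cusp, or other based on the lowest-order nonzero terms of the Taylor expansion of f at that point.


Singular points: {(2, 3)}; classification: node.

Compute partial derivatives:
  f_x = -4*x*y + 10*x + 2*y**2 - 4*y - 2.
  f_y = -2*x**2 + 4*x*y - 4*x + 3*y**2 - 24*y + 37.
Scan x_0 ∈ {−4, ..., 4}. For each x_0, f_y(x_0, y) is a polynomial in y; find its integer roots y ∈ {−4, ..., 4}, then test f_x and f at those candidates.
  x = -4: f_y(-4, y) = 3*y**2 - 40*y + 21; no integer root y with |y| ≤ 4.
  x = -3: f_y(-3, y) = 3*y**2 - 36*y + 31; no integer root y with |y| ≤ 4.
  x = -2: f_y(-2, y) = 3*y**2 - 32*y + 37; no integer root y with |y| ≤ 4.
  x = -1: f_y(-1, y) = 3*y**2 - 28*y + 39; no integer root y with |y| ≤ 4.
  x = 0: f_y(0, y) = 3*y**2 - 24*y + 37; no integer root y with |y| ≤ 4.
  x = 1: f_y(1, y) = 3*y**2 - 20*y + 31; no integer root y with |y| ≤ 4.
  x = 2: f_y(2, y) = 3*y**2 - 16*y + 21; vanishes at y ∈ {3}. (2, 3): f_x = 0, f = 0 — SINGULAR.
  x = 3: f_y(3, y) = 3*y**2 - 12*y + 7; no integer root y with |y| ≤ 4.
  x = 4: f_y(4, y) = 3*y**2 - 8*y - 11; vanishes at y ∈ {-1}. (4, -1): f_x = 60 ≠ 0.
Only singular point on the grid: (2, 3).
Classify: substitute x = 2 + u, y = 3 + v and expand: f = -2*u**2*v - u**2 + 2*u*v**2 + v**3 + v**2.
No constant or linear terms (consistent with a singular point). Quadratic part: -u**2 + v**2. Cubic part: -2*u**2*v + 2*u*v**2 + v**3.
The quadratic part v**2 - u**2 = (v − u)(v + u) splits into two distinct linear factors, so there are two distinct tangent lines y − 3 = ±(x − 2) — this is a node (ordinary double point).
Classification: node.


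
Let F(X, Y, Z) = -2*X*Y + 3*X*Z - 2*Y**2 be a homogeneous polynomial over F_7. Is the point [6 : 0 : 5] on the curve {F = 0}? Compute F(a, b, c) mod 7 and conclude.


F(6,0,5) ≡ 6 (mod 7); P is NOT on the curve.

Evaluate F(6, 0, 5) term-by-term (mod 7).
  -2*X*Y ↦ -2·6·0·1 = 0
  3*X*Z ↦ 3·6·1·5 = 90
  -2*Y**2 ↦ -2·1·0·1 = 0
Sum: F(6, 0, 5) = (0) + (90) + (0) = 90.
Reducing mod 7: 90 ≡ 6 (mod 7).
Since F(a, b, c) ≡ 6 ≠ 0 (mod 7), P does NOT lie on the curve.


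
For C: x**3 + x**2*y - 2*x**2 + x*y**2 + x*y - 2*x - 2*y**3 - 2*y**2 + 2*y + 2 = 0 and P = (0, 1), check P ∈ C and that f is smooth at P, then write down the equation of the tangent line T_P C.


Tangent line at P: 8 - 8*y = 0.

Step 1: f(0, 1) = 0, so P lies on C.
Step 2: partial derivatives
  f_x(x, y) = 3*x**2 + 2*x*y - 4*x + y**2 + y - 2, f_y(x, y) = x**2 + 2*x*y + x - 6*y**2 - 4*y + 2.
  f_x(P) = 0, f_y(P) = -8 (gradient nonzero, so P is smooth).
Step 3: tangent line at P: 0·(x − 0) + -8·(y − 1) = 0.
Expanding: 8 - 8*y = 0.


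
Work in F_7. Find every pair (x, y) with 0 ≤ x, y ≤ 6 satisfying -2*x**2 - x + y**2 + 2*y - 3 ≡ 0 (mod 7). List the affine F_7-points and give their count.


Affine F_7-points: {(0, 1), (0, 4), (1, 6), (2, 6), (3, 1), (3, 4)}; count = 6.

For each of the 49 pairs (x, y) ∈ F_7², evaluate f(x, y) mod 7. Record the zeros.
  x = 0: [0↦4, 1↦0, 2↦5, 3↦5, 4↦0, 5↦4, 6↦3]  zeros at y ∈ {1, 4}
  x = 1: [0↦1, 1↦4, 2↦2, 3↦2, 4↦4, 5↦1, 6↦0]  zeros at y ∈ {6}
  x = 2: [0↦1, 1↦4, 2↦2, 3↦2, 4↦4, 5↦1, 6↦0]  zeros at y ∈ {6}
  x = 3: [0↦4, 1↦0, 2↦5, 3↦5, 4↦0, 5↦4, 6↦3]  zeros at y ∈ {1, 4}
  x = 4: [0↦3, 1↦6, 2↦4, 3↦4, 4↦6, 5↦3, 6↦2]  zeros at y ∈ ∅
  x = 5: [0↦5, 1↦1, 2↦6, 3↦6, 4↦1, 5↦5, 6↦4]  zeros at y ∈ ∅
  x = 6: [0↦3, 1↦6, 2↦4, 3↦4, 4↦6, 5↦3, 6↦2]  zeros at y ∈ ∅
Collecting zeros: affine points = {(0, 1), (0, 4), (1, 6), (2, 6), (3, 1), (3, 4)}.
Total count |C(F_7)_aff| = 6.


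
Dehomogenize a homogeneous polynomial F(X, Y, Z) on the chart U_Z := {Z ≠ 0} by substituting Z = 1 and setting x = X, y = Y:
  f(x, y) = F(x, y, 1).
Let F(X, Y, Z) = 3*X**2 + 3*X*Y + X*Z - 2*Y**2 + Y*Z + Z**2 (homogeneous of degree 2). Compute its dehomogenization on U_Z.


f(x, y) = 3*x**2 + 3*x*y + x - 2*y**2 + y + 1

On U_Z we set Z = 1. Each monomial c·X^i·Y^j·Z^k in F becomes c·x^i·y^j·1^k = c·x^i·y^j.
Substituting Z = 1: F(X, Y, 1) = 3*x**2 + 3*x*y + x - 2*y**2 + y + 1.
Note: deg(f) ≤ deg(F) = 2; strict inequality happens when F is divisible by Z (lost terms).


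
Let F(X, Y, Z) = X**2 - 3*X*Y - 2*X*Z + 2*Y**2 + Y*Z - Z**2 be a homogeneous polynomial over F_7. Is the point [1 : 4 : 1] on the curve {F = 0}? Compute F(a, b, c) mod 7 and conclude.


F(1,4,1) ≡ 1 (mod 7); P is NOT on the curve.

Evaluate F(1, 4, 1) term-by-term (mod 7).
  X**2 ↦ 1·1·1·1 = 1
  -3*X*Y ↦ -3·1·4·1 = -12
  -2*X*Z ↦ -2·1·1·1 = -2
  2*Y**2 ↦ 2·1·16·1 = 32
  Y*Z ↦ 1·1·4·1 = 4
  -Z**2 ↦ -1·1·1·1 = -1
Sum: F(1, 4, 1) = (1) + (-12) + (-2) + (32) + (4) + (-1) = 22.
Reducing mod 7: 22 ≡ 1 (mod 7).
Since F(a, b, c) ≡ 1 ≠ 0 (mod 7), P does NOT lie on the curve.


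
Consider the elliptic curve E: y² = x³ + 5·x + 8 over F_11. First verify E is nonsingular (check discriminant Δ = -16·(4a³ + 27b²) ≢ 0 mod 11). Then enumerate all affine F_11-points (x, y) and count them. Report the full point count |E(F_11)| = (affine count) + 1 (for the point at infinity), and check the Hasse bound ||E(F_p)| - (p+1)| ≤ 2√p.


Affine points = {(1, 5), (1, 6), (2, 2), (2, 9), (4, 2), (4, 9), (5, 2), (5, 9), (6, 1), (6, 10), (7, 1), (7, 10), (9, 1), (9, 10)}; affine count = 14; |E(F_11)| = 15.

Discriminant check: Δ ∝ 4a³ + 27b² = 4·5³ + 27·8² = 4·125 + 27·64 ≡ 6 (mod 11). Nonzero ⇒ E is nonsingular.
For each x ∈ F_11, compute rhs = x³ + 5·x + 8 mod 11, then count y ∈ F_11 with y² ≡ rhs.
  x = 0: rhs = 8, matching y values: none (0 points).
  x = 1: rhs = 3, matching y values: 5, 6 (2 points).
  x = 2: rhs = 4, matching y values: 2, 9 (2 points).
  x = 3: rhs = 6, matching y values: none (0 points).
  x = 4: rhs = 4, matching y values: 2, 9 (2 points).
  x = 5: rhs = 4, matching y values: 2, 9 (2 points).
  x = 6: rhs = 1, matching y values: 1, 10 (2 points).
  x = 7: rhs = 1, matching y values: 1, 10 (2 points).
  x = 8: rhs = 10, matching y values: none (0 points).
  x = 9: rhs = 1, matching y values: 1, 10 (2 points).
  x = 10: rhs = 2, matching y values: none (0 points).
Total affine count: 14.
Full point count |E(F_11)| = 14 + 1 = 15.
Hasse bound: |15 − (11+1)| = |3| = 3 ≤ 2√11 ≈ 6.6332 ✓.


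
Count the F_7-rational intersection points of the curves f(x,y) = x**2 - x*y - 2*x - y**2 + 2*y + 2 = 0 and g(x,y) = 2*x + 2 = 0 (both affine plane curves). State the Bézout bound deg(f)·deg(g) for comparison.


Common zeros: {(6, 1), (6, 2)}; count = 2; Bézout bound = 2.

deg(f) = 2, deg(g) = 1, so Bézout bound = 2.
Scan x ∈ F_7. For each x, list the y ∈ F_7 with f(x, y) ≡ 0 and those with g(x, y) ≡ 0 (mod 7); the common zeros in that column are the intersection.
  x = 0: f ≡ 0 at y ∈ ∅; g ≡ 0 at y ∈ ∅; common: ∅.
  x = 1: f ≡ 0 at y ∈ ∅; g ≡ 0 at y ∈ ∅; common: ∅.
  x = 2: f ≡ 0 at y ∈ {3, 4}; g ≡ 0 at y ∈ ∅; common: ∅.
  x = 3: f ≡ 0 at y ∈ {3}; g ≡ 0 at y ∈ ∅; common: ∅.
  x = 4: f ≡ 0 at y ∈ {1, 4}; g ≡ 0 at y ∈ ∅; common: ∅.
  x = 5: f ≡ 0 at y ∈ {2}; g ≡ 0 at y ∈ ∅; common: ∅.
  x = 6: f ≡ 0 at y ∈ {1, 2}; g ≡ 0 at y ∈ {0, 1, 2, 3, 4, 5, 6}; common: {1, 2}.
Collecting: common zeros = {(6, 1), (6, 2)}, so the count is 2.
Comparison with the Bézout bound: 2 ≤ 2 = deg(f)·deg(g), as expected for curves with no common component (the bound is attained).


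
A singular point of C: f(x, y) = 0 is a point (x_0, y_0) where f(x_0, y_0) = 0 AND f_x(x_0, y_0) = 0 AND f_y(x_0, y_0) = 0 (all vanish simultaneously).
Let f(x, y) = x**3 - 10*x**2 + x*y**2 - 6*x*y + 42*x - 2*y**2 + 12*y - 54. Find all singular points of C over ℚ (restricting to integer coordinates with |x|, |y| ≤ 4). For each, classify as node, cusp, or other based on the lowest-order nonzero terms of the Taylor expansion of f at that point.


Singular points: {(3, 3)}; classification: node.

Compute partial derivatives:
  f_x = 3*x**2 - 20*x + y**2 - 6*y + 42.
  f_y = 2*x*y - 6*x - 4*y + 12.
Scan x_0 ∈ {−4, ..., 4}. For each x_0, f_y(x_0, y) is a polynomial in y; find its integer roots y ∈ {−4, ..., 4}, then test f_x and f at those candidates.
  x = -4: f_y(-4, y) = 36 - 12*y; vanishes at y ∈ {3}. (-4, 3): f_x = 161 ≠ 0.
  x = -3: f_y(-3, y) = 30 - 10*y; vanishes at y ∈ {3}. (-3, 3): f_x = 120 ≠ 0.
  x = -2: f_y(-2, y) = 24 - 8*y; vanishes at y ∈ {3}. (-2, 3): f_x = 85 ≠ 0.
  x = -1: f_y(-1, y) = 18 - 6*y; vanishes at y ∈ {3}. (-1, 3): f_x = 56 ≠ 0.
  x = 0: f_y(0, y) = 12 - 4*y; vanishes at y ∈ {3}. (0, 3): f_x = 33 ≠ 0.
  x = 1: f_y(1, y) = 6 - 2*y; vanishes at y ∈ {3}. (1, 3): f_x = 16 ≠ 0.
  x = 2: f_y(2, y) = 0; vanishes at y ∈ {-4, -3, -2, -1, 0, 1, 2, 3, 4}. (2, -4): f_x = 54 ≠ 0; (2, -3): f_x = 41 ≠ 0; (2, -2): f_x = 30 ≠ 0; (2, -1): f_x = 21 ≠ 0; (2, 0): f_x = 14 ≠ 0; (2, 1): f_x = 9 ≠ 0; (2, 2): f_x = 6 ≠ 0; (2, 3): f_x = 5 ≠ 0; (2, 4): f_x = 6 ≠ 0.
  x = 3: f_y(3, y) = 2*y - 6; vanishes at y ∈ {3}. (3, 3): f_x = 0, f = 0 — SINGULAR.
  x = 4: f_y(4, y) = 4*y - 12; vanishes at y ∈ {3}. (4, 3): f_x = 1 ≠ 0.
Only singular point on the grid: (3, 3).
Classify: substitute x = 3 + u, y = 3 + v and expand: f = u**3 - u**2 + u*v**2 + v**2.
No constant or linear terms (consistent with a singular point). Quadratic part: -u**2 + v**2. Cubic part: u**3 + u*v**2.
The quadratic part v**2 - u**2 = (v − u)(v + u) splits into two distinct linear factors, so there are two distinct tangent lines y − 3 = ±(x − 3) — this is a node (ordinary double point).
Classification: node.


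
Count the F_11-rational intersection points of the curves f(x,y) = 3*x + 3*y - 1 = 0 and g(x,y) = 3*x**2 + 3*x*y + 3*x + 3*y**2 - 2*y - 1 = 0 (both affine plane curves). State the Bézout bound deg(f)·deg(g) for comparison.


Common zeros: ∅; count = 0; Bézout bound = 2.

deg(f) = 1, deg(g) = 2, so Bézout bound = 2.
Scan x ∈ F_11. For each x, list the y ∈ F_11 with f(x, y) ≡ 0 and those with g(x, y) ≡ 0 (mod 11); the common zeros in that column are the intersection.
  x = 0: f ≡ 0 at y ∈ {4}; g ≡ 0 at y ∈ {1, 7}; common: ∅.
  x = 1: f ≡ 0 at y ∈ {3}; g ≡ 0 at y ∈ ∅; common: ∅.
  x = 2: f ≡ 0 at y ∈ {2}; g ≡ 0 at y ∈ ∅; common: ∅.
  x = 3: f ≡ 0 at y ∈ {1}; g ≡ 0 at y ∈ {7, 9}; common: ∅.
  x = 4: f ≡ 0 at y ∈ {0}; g ≡ 0 at y ∈ ∅; common: ∅.
  x = 5: f ≡ 0 at y ∈ {10}; g ≡ 0 at y ∈ {6, 8}; common: ∅.
  x = 6: f ≡ 0 at y ∈ {9}; g ≡ 0 at y ∈ ∅; common: ∅.
  x = 7: f ≡ 0 at y ∈ {8}; g ≡ 0 at y ∈ ∅; common: ∅.
  x = 8: f ≡ 0 at y ∈ {7}; g ≡ 0 at y ∈ {3, 8}; common: ∅.
  x = 9: f ≡ 0 at y ∈ {6}; g ≡ 0 at y ∈ {1, 9}; common: ∅.
  x = 10: f ≡ 0 at y ∈ {5}; g ≡ 0 at y ∈ {3, 6}; common: ∅.
Collecting: common zeros = ∅, so the count is 0.
Comparison with the Bézout bound: 0 ≤ 2 = deg(f)·deg(g), as expected for curves with no common component (the affine F_11-count falls short of the bound because intersections may lie at infinity, over extension fields, or carry multiplicity).


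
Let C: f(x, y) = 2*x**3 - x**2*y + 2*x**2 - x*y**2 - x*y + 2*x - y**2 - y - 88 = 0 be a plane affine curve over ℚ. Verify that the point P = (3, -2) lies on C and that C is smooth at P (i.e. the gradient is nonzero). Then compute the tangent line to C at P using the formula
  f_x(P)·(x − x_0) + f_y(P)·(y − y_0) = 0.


Tangent line at P: 78*x + 3*y - 228 = 0.

Step 1: f(3, -2) = 0, so P lies on C.
Step 2: partial derivatives
  f_x(x, y) = 6*x**2 - 2*x*y + 4*x - y**2 - y + 2, f_y(x, y) = -x**2 - 2*x*y - x - 2*y - 1.
  f_x(P) = 78, f_y(P) = 3 (gradient nonzero, so P is smooth).
Step 3: tangent line at P: 78·(x − 3) + 3·(y − -2) = 0.
Expanding: 78*x + 3*y - 228 = 0.


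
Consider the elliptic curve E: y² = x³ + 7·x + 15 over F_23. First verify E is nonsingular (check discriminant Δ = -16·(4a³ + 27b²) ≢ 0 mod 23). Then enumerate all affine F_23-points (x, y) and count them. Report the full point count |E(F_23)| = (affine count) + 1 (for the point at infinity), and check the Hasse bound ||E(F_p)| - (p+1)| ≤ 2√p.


Affine points = {(1, 0), (7, 4), (7, 19), (8, 10), (8, 13), (9, 5), (9, 18), (10, 2), (10, 21), (13, 7), (13, 16), (18, 4), (18, 19), (20, 6), (20, 17), (21, 4), (21, 19)}; affine count = 17; |E(F_23)| = 18.

Discriminant check: Δ ∝ 4a³ + 27b² = 4·7³ + 27·15² = 4·343 + 27·225 ≡ 18 (mod 23). Nonzero ⇒ E is nonsingular.
For each x ∈ F_23, compute rhs = x³ + 7·x + 15 mod 23, then count y ∈ F_23 with y² ≡ rhs.
  x = 0: rhs = 15, matching y values: none (0 points).
  x = 1: rhs = 0, matching y values: 0 (1 points).
  x = 2: rhs = 14, matching y values: none (0 points).
  x = 3: rhs = 17, matching y values: none (0 points).
  x = 4: rhs = 15, matching y values: none (0 points).
  x = 5: rhs = 14, matching y values: none (0 points).
  x = 6: rhs = 20, matching y values: none (0 points).
  x = 7: rhs = 16, matching y values: 4, 19 (2 points).
  x = 8: rhs = 8, matching y values: 10, 13 (2 points).
  x = 9: rhs = 2, matching y values: 5, 18 (2 points).
  x = 10: rhs = 4, matching y values: 2, 21 (2 points).
  x = 11: rhs = 20, matching y values: none (0 points).
  x = 12: rhs = 10, matching y values: none (0 points).
  x = 13: rhs = 3, matching y values: 7, 16 (2 points).
  x = 14: rhs = 5, matching y values: none (0 points).
  x = 15: rhs = 22, matching y values: none (0 points).
  x = 16: rhs = 14, matching y values: none (0 points).
  x = 17: rhs = 10, matching y values: none (0 points).
  x = 18: rhs = 16, matching y values: 4, 19 (2 points).
  x = 19: rhs = 15, matching y values: none (0 points).
  x = 20: rhs = 13, matching y values: 6, 17 (2 points).
  x = 21: rhs = 16, matching y values: 4, 19 (2 points).
  x = 22: rhs = 7, matching y values: none (0 points).
Total affine count: 17.
Full point count |E(F_23)| = 17 + 1 = 18.
Hasse bound: |18 − (23+1)| = |-6| = 6 ≤ 2√23 ≈ 9.5917 ✓.


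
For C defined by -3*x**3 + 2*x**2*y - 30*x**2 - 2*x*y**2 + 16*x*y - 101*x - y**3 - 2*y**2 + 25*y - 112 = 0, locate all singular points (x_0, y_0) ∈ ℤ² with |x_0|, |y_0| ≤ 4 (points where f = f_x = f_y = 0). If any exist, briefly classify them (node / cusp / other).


Singular points: {(-3, 1)}; classification: node.

Compute partial derivatives:
  f_x = -9*x**2 + 4*x*y - 60*x - 2*y**2 + 16*y - 101.
  f_y = 2*x**2 - 4*x*y + 16*x - 3*y**2 - 4*y + 25.
Scan x_0 ∈ {−4, ..., 4}. For each x_0, f_y(x_0, y) is a polynomial in y; find its integer roots y ∈ {−4, ..., 4}, then test f_x and f at those candidates.
  x = -4: f_y(-4, y) = -3*y**2 + 12*y - 7; no integer root y with |y| ≤ 4.
  x = -3: f_y(-3, y) = -3*y**2 + 8*y - 5; vanishes at y ∈ {1}. (-3, 1): f_x = 0, f = 0 — SINGULAR.
  x = -2: f_y(-2, y) = -3*y**2 + 4*y + 1; no integer root y with |y| ≤ 4.
  x = -1: f_y(-1, y) = 11 - 3*y**2; no integer root y with |y| ≤ 4.
  x = 0: f_y(0, y) = -3*y**2 - 4*y + 25; no integer root y with |y| ≤ 4.
  x = 1: f_y(1, y) = -3*y**2 - 8*y + 43; no integer root y with |y| ≤ 4.
  x = 2: f_y(2, y) = -3*y**2 - 12*y + 65; no integer root y with |y| ≤ 4.
  x = 3: f_y(3, y) = -3*y**2 - 16*y + 91; no integer root y with |y| ≤ 4.
  x = 4: f_y(4, y) = -3*y**2 - 20*y + 121; no integer root y with |y| ≤ 4.
Only singular point on the grid: (-3, 1).
Classify: substitute x = -3 + u, y = 1 + v and expand: f = -3*u**3 + 2*u**2*v - u**2 - 2*u*v**2 - v**3 + v**2.
No constant or linear terms (consistent with a singular point). Quadratic part: -u**2 + v**2. Cubic part: -3*u**3 + 2*u**2*v - 2*u*v**2 - v**3.
The quadratic part v**2 - u**2 = (v − u)(v + u) splits into two distinct linear factors, so there are two distinct tangent lines y − 1 = ±(x − -3) — this is a node (ordinary double point).
Classification: node.


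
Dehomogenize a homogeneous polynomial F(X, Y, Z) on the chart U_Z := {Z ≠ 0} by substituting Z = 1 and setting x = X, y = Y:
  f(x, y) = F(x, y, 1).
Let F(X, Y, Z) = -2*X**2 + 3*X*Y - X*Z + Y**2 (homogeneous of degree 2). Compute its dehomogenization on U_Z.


f(x, y) = -2*x**2 + 3*x*y - x + y**2

On U_Z we set Z = 1. Each monomial c·X^i·Y^j·Z^k in F becomes c·x^i·y^j·1^k = c·x^i·y^j.
Substituting Z = 1: F(X, Y, 1) = -2*x**2 + 3*x*y - x + y**2.
Note: deg(f) ≤ deg(F) = 2; strict inequality happens when F is divisible by Z (lost terms).


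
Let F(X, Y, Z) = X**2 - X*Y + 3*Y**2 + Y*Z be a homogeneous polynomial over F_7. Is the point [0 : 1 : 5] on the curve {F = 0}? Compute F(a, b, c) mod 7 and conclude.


F(0,1,5) ≡ 1 (mod 7); P is NOT on the curve.

Evaluate F(0, 1, 5) term-by-term (mod 7).
  X**2 ↦ 1·0·1·1 = 0
  -X*Y ↦ -1·0·1·1 = 0
  3*Y**2 ↦ 3·1·1·1 = 3
  Y*Z ↦ 1·1·1·5 = 5
Sum: F(0, 1, 5) = (0) + (0) + (3) + (5) = 8.
Reducing mod 7: 8 ≡ 1 (mod 7).
Since F(a, b, c) ≡ 1 ≠ 0 (mod 7), P does NOT lie on the curve.


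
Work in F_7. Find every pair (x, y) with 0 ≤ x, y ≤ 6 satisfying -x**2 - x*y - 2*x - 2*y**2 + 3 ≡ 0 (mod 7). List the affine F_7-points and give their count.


Affine F_7-points: {(1, 0), (1, 3), (3, 4), (3, 5), (4, 0), (4, 5), (5, 4)}; count = 7.

For each of the 49 pairs (x, y) ∈ F_7², evaluate f(x, y) mod 7. Record the zeros.
  x = 0: [0↦3, 1↦1, 2↦2, 3↦6, 4↦6, 5↦2, 6↦1]  zeros at y ∈ ∅
  x = 1: [0↦0, 1↦4, 2↦4, 3↦0, 4↦6, 5↦1, 6↦6]  zeros at y ∈ {0, 3}
  x = 2: [0↦2, 1↦5, 2↦4, 3↦6, 4↦4, 5↦5, 6↦2]  zeros at y ∈ ∅
  x = 3: [0↦2, 1↦4, 2↦2, 3↦3, 4↦0, 5↦0, 6↦3]  zeros at y ∈ {4, 5}
  x = 4: [0↦0, 1↦1, 2↦5, 3↦5, 4↦1, 5↦0, 6↦2]  zeros at y ∈ {0, 5}
  x = 5: [0↦3, 1↦3, 2↦6, 3↦5, 4↦0, 5↦5, 6↦6]  zeros at y ∈ {4}
  x = 6: [0↦4, 1↦3, 2↦5, 3↦3, 4↦4, 5↦1, 6↦1]  zeros at y ∈ ∅
Collecting zeros: affine points = {(1, 0), (1, 3), (3, 4), (3, 5), (4, 0), (4, 5), (5, 4)}.
Total count |C(F_7)_aff| = 7.


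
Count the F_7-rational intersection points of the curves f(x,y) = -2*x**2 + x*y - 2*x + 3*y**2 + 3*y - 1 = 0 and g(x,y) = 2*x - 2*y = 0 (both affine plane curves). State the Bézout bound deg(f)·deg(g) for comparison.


Common zeros: {(4, 4), (6, 6)}; count = 2; Bézout bound = 2.

deg(f) = 2, deg(g) = 1, so Bézout bound = 2.
Scan x ∈ F_7. For each x, list the y ∈ F_7 with f(x, y) ≡ 0 and those with g(x, y) ≡ 0 (mod 7); the common zeros in that column are the intersection.
  x = 0: f ≡ 0 at y ∈ {3}; g ≡ 0 at y ∈ {0}; common: ∅.
  x = 1: f ≡ 0 at y ∈ ∅; g ≡ 0 at y ∈ {1}; common: ∅.
  x = 2: f ≡ 0 at y ∈ ∅; g ≡ 0 at y ∈ {2}; common: ∅.
  x = 3: f ≡ 0 at y ∈ {6}; g ≡ 0 at y ∈ {3}; common: ∅.
  x = 4: f ≡ 0 at y ∈ {3, 4}; g ≡ 0 at y ∈ {4}; common: {4}.
  x = 5: f ≡ 0 at y ∈ ∅; g ≡ 0 at y ∈ {5}; common: ∅.
  x = 6: f ≡ 0 at y ∈ {5, 6}; g ≡ 0 at y ∈ {6}; common: {6}.
Collecting: common zeros = {(4, 4), (6, 6)}, so the count is 2.
Comparison with the Bézout bound: 2 ≤ 2 = deg(f)·deg(g), as expected for curves with no common component (the bound is attained).


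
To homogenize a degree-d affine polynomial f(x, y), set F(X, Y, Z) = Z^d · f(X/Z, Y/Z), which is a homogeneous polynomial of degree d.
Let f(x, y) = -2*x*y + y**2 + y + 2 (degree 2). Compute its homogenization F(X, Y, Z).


F(X, Y, Z) = -2*X*Y + Y**2 + Y*Z + 2*Z**2

deg(f) = 2.
Substitute x = X/Z, y = Y/Z into f, then multiply by Z^2.
  monomial -2·x^1·y^1 ↦ -2·X^1·Y^1·Z^0.
  monomial 1·x^0·y^2 ↦ 1·X^0·Y^2·Z^0.
  monomial 1·x^0·y^1 ↦ 1·X^0·Y^1·Z^1.
  monomial 2·x^0·y^0 ↦ 2·X^0·Y^0·Z^2.
Collecting: F(X, Y, Z) = -2*X*Y + Y**2 + Y*Z + 2*Z**2.


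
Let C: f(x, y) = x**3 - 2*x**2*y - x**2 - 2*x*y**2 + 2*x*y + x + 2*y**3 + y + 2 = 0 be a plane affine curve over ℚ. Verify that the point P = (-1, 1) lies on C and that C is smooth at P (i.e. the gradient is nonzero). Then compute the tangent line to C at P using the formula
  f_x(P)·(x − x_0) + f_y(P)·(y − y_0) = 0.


Tangent line at P: 10*x + 7*y + 3 = 0.

Step 1: f(-1, 1) = 0, so P lies on C.
Step 2: partial derivatives
  f_x(x, y) = 3*x**2 - 4*x*y - 2*x - 2*y**2 + 2*y + 1, f_y(x, y) = -2*x**2 - 4*x*y + 2*x + 6*y**2 + 1.
  f_x(P) = 10, f_y(P) = 7 (gradient nonzero, so P is smooth).
Step 3: tangent line at P: 10·(x − -1) + 7·(y − 1) = 0.
Expanding: 10*x + 7*y + 3 = 0.


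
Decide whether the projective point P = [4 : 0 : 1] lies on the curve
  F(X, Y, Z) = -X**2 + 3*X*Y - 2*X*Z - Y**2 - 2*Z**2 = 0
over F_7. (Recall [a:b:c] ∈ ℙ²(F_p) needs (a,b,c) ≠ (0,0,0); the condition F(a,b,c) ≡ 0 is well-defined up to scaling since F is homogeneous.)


F(4,0,1) ≡ 2 (mod 7); P is NOT on the curve.

Evaluate F(4, 0, 1) term-by-term (mod 7).
  -X**2 ↦ -1·16·1·1 = -16
  3*X*Y ↦ 3·4·0·1 = 0
  -2*X*Z ↦ -2·4·1·1 = -8
  -Y**2 ↦ -1·1·0·1 = 0
  -2*Z**2 ↦ -2·1·1·1 = -2
Sum: F(4, 0, 1) = (-16) + (0) + (-8) + (0) + (-2) = -26.
Reducing mod 7: -26 ≡ 2 (mod 7).
Since F(a, b, c) ≡ 2 ≠ 0 (mod 7), P does NOT lie on the curve.


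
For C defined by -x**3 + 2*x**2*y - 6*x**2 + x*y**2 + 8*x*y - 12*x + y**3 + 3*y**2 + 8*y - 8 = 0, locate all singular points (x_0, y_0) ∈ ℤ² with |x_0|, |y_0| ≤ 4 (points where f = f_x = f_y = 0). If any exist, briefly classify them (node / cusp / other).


Singular points: {(-2, 0)}; classification: cusp.

Compute partial derivatives:
  f_x = -3*x**2 + 4*x*y - 12*x + y**2 + 8*y - 12.
  f_y = 2*x**2 + 2*x*y + 8*x + 3*y**2 + 6*y + 8.
Scan x_0 ∈ {−4, ..., 4}. For each x_0, f_y(x_0, y) is a polynomial in y; find its integer roots y ∈ {−4, ..., 4}, then test f_x and f at those candidates.
  x = -4: f_y(-4, y) = 3*y**2 - 2*y + 8; no integer root y with |y| ≤ 4.
  x = -3: f_y(-3, y) = 3*y**2 + 2; no integer root y with |y| ≤ 4.
  x = -2: f_y(-2, y) = 3*y**2 + 2*y; vanishes at y ∈ {0}. (-2, 0): f_x = 0, f = 0 — SINGULAR.
  x = -1: f_y(-1, y) = 3*y**2 + 4*y + 2; no integer root y with |y| ≤ 4.
  x = 0: f_y(0, y) = 3*y**2 + 6*y + 8; no integer root y with |y| ≤ 4.
  x = 1: f_y(1, y) = 3*y**2 + 8*y + 18; no integer root y with |y| ≤ 4.
  x = 2: f_y(2, y) = 3*y**2 + 10*y + 32; no integer root y with |y| ≤ 4.
  x = 3: f_y(3, y) = 3*y**2 + 12*y + 50; no integer root y with |y| ≤ 4.
  x = 4: f_y(4, y) = 3*y**2 + 14*y + 72; no integer root y with |y| ≤ 4.
Only singular point on the grid: (-2, 0).
Classify: substitute x = -2 + u, y = 0 + v and expand: f = -u**3 + 2*u**2*v + u*v**2 + v**3 + v**2.
No constant or linear terms (consistent with a singular point). Quadratic part: v**2. Cubic part: -u**3 + 2*u**2*v + u*v**2 + v**3.
The quadratic part v**2 is a perfect square, so there is a single (double) tangent line v = 0, i.e. y = 0. Restricting the cubic part to that line (v = 0) leaves -u**3 ≠ 0, so f is not divisible by v and the branch is v² ≈ u**3 to lowest order — this is a cusp.
Classification: cusp.


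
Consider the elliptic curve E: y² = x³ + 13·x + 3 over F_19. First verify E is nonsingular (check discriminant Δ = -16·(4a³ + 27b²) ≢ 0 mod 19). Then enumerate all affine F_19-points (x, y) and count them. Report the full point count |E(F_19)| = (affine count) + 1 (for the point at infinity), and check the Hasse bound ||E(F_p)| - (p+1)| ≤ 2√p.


Affine points = {(1, 6), (1, 13), (4, 9), (4, 10), (7, 0), (8, 7), (8, 12), (12, 5), (12, 14), (15, 1), (15, 18), (17, 8), (17, 11)}; affine count = 13; |E(F_19)| = 14.

Discriminant check: Δ ∝ 4a³ + 27b² = 4·13³ + 27·3² = 4·2197 + 27·9 ≡ 6 (mod 19). Nonzero ⇒ E is nonsingular.
For each x ∈ F_19, compute rhs = x³ + 13·x + 3 mod 19, then count y ∈ F_19 with y² ≡ rhs.
  x = 0: rhs = 3, matching y values: none (0 points).
  x = 1: rhs = 17, matching y values: 6, 13 (2 points).
  x = 2: rhs = 18, matching y values: none (0 points).
  x = 3: rhs = 12, matching y values: none (0 points).
  x = 4: rhs = 5, matching y values: 9, 10 (2 points).
  x = 5: rhs = 3, matching y values: none (0 points).
  x = 6: rhs = 12, matching y values: none (0 points).
  x = 7: rhs = 0, matching y values: 0 (1 points).
  x = 8: rhs = 11, matching y values: 7, 12 (2 points).
  x = 9: rhs = 13, matching y values: none (0 points).
  x = 10: rhs = 12, matching y values: none (0 points).
  x = 11: rhs = 14, matching y values: none (0 points).
  x = 12: rhs = 6, matching y values: 5, 14 (2 points).
  x = 13: rhs = 13, matching y values: none (0 points).
  x = 14: rhs = 3, matching y values: none (0 points).
  x = 15: rhs = 1, matching y values: 1, 18 (2 points).
  x = 16: rhs = 13, matching y values: none (0 points).
  x = 17: rhs = 7, matching y values: 8, 11 (2 points).
  x = 18: rhs = 8, matching y values: none (0 points).
Total affine count: 13.
Full point count |E(F_19)| = 13 + 1 = 14.
Hasse bound: |14 − (19+1)| = |-6| = 6 ≤ 2√19 ≈ 8.7178 ✓.


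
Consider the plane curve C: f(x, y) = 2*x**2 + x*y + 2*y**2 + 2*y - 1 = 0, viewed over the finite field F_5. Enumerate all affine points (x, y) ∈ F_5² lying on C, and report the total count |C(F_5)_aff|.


Affine F_5-points: {(1, 2), (1, 4), (2, 4), (3, 2), (3, 3)}; count = 5.

For each of the 25 pairs (x, y) ∈ F_5², evaluate f(x, y) mod 5. Record the zeros.
  x = 0: [0↦4, 1↦3, 2↦1, 3↦3, 4↦4]  zeros at y ∈ ∅
  x = 1: [0↦1, 1↦1, 2↦0, 3↦3, 4↦0]  zeros at y ∈ {2, 4}
  x = 2: [0↦2, 1↦3, 2↦3, 3↦2, 4↦0]  zeros at y ∈ {4}
  x = 3: [0↦2, 1↦4, 2↦0, 3↦0, 4↦4]  zeros at y ∈ {2, 3}
  x = 4: [0↦1, 1↦4, 2↦1, 3↦2, 4↦2]  zeros at y ∈ ∅
Collecting zeros: affine points = {(1, 2), (1, 4), (2, 4), (3, 2), (3, 3)}.
Total count |C(F_5)_aff| = 5.


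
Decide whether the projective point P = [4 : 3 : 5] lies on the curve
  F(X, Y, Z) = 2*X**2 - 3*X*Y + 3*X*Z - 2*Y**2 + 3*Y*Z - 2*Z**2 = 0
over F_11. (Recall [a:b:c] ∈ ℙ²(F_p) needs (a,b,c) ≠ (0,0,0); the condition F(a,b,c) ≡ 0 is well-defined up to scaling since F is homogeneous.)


F(4,3,5) ≡ 0 (mod 11); P is on the curve.

Evaluate F(4, 3, 5) term-by-term (mod 11).
  2*X**2 ↦ 2·16·1·1 = 32
  -3*X*Y ↦ -3·4·3·1 = -36
  3*X*Z ↦ 3·4·1·5 = 60
  -2*Y**2 ↦ -2·1·9·1 = -18
  3*Y*Z ↦ 3·1·3·5 = 45
  -2*Z**2 ↦ -2·1·1·25 = -50
Sum: F(4, 3, 5) = (32) + (-36) + (60) + (-18) + (45) + (-50) = 33.
Reducing mod 11: 33 ≡ 0 (mod 11).
Since F(a, b, c) ≡ 0 (mod 11), P lies on the curve.


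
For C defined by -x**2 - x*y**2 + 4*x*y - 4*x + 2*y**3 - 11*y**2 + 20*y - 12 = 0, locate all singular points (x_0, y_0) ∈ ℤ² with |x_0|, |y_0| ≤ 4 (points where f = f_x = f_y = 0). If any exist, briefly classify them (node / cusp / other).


Singular points: {(0, 2)}; classification: node.

Compute partial derivatives:
  f_x = -2*x - y**2 + 4*y - 4.
  f_y = -2*x*y + 4*x + 6*y**2 - 22*y + 20.
Scan x_0 ∈ {−4, ..., 4}. For each x_0, f_y(x_0, y) is a polynomial in y; find its integer roots y ∈ {−4, ..., 4}, then test f_x and f at those candidates.
  x = -4: f_y(-4, y) = 6*y**2 - 14*y + 4; vanishes at y ∈ {2}. (-4, 2): f_x = 8 ≠ 0.
  x = -3: f_y(-3, y) = 6*y**2 - 16*y + 8; vanishes at y ∈ {2}. (-3, 2): f_x = 6 ≠ 0.
  x = -2: f_y(-2, y) = 6*y**2 - 18*y + 12; vanishes at y ∈ {1, 2}. (-2, 1): f_x = 3 ≠ 0; (-2, 2): f_x = 4 ≠ 0.
  x = -1: f_y(-1, y) = 6*y**2 - 20*y + 16; vanishes at y ∈ {2}. (-1, 2): f_x = 2 ≠ 0.
  x = 0: f_y(0, y) = 6*y**2 - 22*y + 20; vanishes at y ∈ {2}. (0, 2): f_x = 0, f = 0 — SINGULAR.
  x = 1: f_y(1, y) = 6*y**2 - 24*y + 24; vanishes at y ∈ {2}. (1, 2): f_x = -2 ≠ 0.
  x = 2: f_y(2, y) = 6*y**2 - 26*y + 28; vanishes at y ∈ {2}. (2, 2): f_x = -4 ≠ 0.
  x = 3: f_y(3, y) = 6*y**2 - 28*y + 32; vanishes at y ∈ {2}. (3, 2): f_x = -6 ≠ 0.
  x = 4: f_y(4, y) = 6*y**2 - 30*y + 36; vanishes at y ∈ {2, 3}. (4, 2): f_x = -8 ≠ 0; (4, 3): f_x = -9 ≠ 0.
Only singular point on the grid: (0, 2).
Classify: substitute x = 0 + u, y = 2 + v and expand: f = -u**2 - u*v**2 + 2*v**3 + v**2.
No constant or linear terms (consistent with a singular point). Quadratic part: -u**2 + v**2. Cubic part: -u*v**2 + 2*v**3.
The quadratic part v**2 - u**2 = (v − u)(v + u) splits into two distinct linear factors, so there are two distinct tangent lines y − 2 = ±(x − 0) — this is a node (ordinary double point).
Classification: node.


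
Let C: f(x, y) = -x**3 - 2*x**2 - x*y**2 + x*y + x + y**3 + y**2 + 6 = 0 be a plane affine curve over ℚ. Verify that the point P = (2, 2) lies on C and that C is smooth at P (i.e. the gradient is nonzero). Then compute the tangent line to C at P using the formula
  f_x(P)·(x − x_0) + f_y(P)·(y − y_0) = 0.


Tangent line at P: -21*x + 10*y + 22 = 0.

Step 1: f(2, 2) = 0, so P lies on C.
Step 2: partial derivatives
  f_x(x, y) = -3*x**2 - 4*x - y**2 + y + 1, f_y(x, y) = -2*x*y + x + 3*y**2 + 2*y.
  f_x(P) = -21, f_y(P) = 10 (gradient nonzero, so P is smooth).
Step 3: tangent line at P: -21·(x − 2) + 10·(y − 2) = 0.
Expanding: -21*x + 10*y + 22 = 0.


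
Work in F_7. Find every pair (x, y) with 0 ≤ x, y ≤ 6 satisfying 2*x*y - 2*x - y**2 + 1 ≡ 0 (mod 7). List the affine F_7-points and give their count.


Affine F_7-points: {(0, 1), (0, 6), (1, 1), (2, 1), (2, 3), (3, 1), (3, 5), (4, 0), (4, 1), (5, 1), (5, 2), (6, 1), (6, 4)}; count = 13.

For each of the 49 pairs (x, y) ∈ F_7², evaluate f(x, y) mod 7. Record the zeros.
  x = 0: [0↦1, 1↦0, 2↦4, 3↦6, 4↦6, 5↦4, 6↦0]  zeros at y ∈ {1, 6}
  x = 1: [0↦6, 1↦0, 2↦6, 3↦3, 4↦5, 5↦5, 6↦3]  zeros at y ∈ {1}
  x = 2: [0↦4, 1↦0, 2↦1, 3↦0, 4↦4, 5↦6, 6↦6]  zeros at y ∈ {1, 3}
  x = 3: [0↦2, 1↦0, 2↦3, 3↦4, 4↦3, 5↦0, 6↦2]  zeros at y ∈ {1, 5}
  x = 4: [0↦0, 1↦0, 2↦5, 3↦1, 4↦2, 5↦1, 6↦5]  zeros at y ∈ {0, 1}
  x = 5: [0↦5, 1↦0, 2↦0, 3↦5, 4↦1, 5↦2, 6↦1]  zeros at y ∈ {1, 2}
  x = 6: [0↦3, 1↦0, 2↦2, 3↦2, 4↦0, 5↦3, 6↦4]  zeros at y ∈ {1, 4}
Collecting zeros: affine points = {(0, 1), (0, 6), (1, 1), (2, 1), (2, 3), (3, 1), (3, 5), (4, 0), (4, 1), (5, 1), (5, 2), (6, 1), (6, 4)}.
Total count |C(F_7)_aff| = 13.


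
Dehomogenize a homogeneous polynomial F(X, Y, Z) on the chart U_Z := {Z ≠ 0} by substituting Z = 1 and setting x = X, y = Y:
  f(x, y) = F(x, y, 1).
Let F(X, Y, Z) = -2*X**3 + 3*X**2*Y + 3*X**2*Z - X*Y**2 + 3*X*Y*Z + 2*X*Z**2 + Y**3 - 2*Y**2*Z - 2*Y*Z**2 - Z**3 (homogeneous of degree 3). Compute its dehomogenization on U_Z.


f(x, y) = -2*x**3 + 3*x**2*y + 3*x**2 - x*y**2 + 3*x*y + 2*x + y**3 - 2*y**2 - 2*y - 1

On U_Z we set Z = 1. Each monomial c·X^i·Y^j·Z^k in F becomes c·x^i·y^j·1^k = c·x^i·y^j.
Substituting Z = 1: F(X, Y, 1) = -2*x**3 + 3*x**2*y + 3*x**2 - x*y**2 + 3*x*y + 2*x + y**3 - 2*y**2 - 2*y - 1.
Note: deg(f) ≤ deg(F) = 3; strict inequality happens when F is divisible by Z (lost terms).


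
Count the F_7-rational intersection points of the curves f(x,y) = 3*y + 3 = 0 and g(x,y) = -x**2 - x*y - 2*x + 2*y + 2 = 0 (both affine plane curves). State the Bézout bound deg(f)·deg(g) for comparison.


Common zeros: {(0, 6), (6, 6)}; count = 2; Bézout bound = 2.

deg(f) = 1, deg(g) = 2, so Bézout bound = 2.
Scan x ∈ F_7. For each x, list the y ∈ F_7 with f(x, y) ≡ 0 and those with g(x, y) ≡ 0 (mod 7); the common zeros in that column are the intersection.
  x = 0: f ≡ 0 at y ∈ {6}; g ≡ 0 at y ∈ {6}; common: {6}.
  x = 1: f ≡ 0 at y ∈ {6}; g ≡ 0 at y ∈ {1}; common: ∅.
  x = 2: f ≡ 0 at y ∈ {6}; g ≡ 0 at y ∈ ∅; common: ∅.
  x = 3: f ≡ 0 at y ∈ {6}; g ≡ 0 at y ∈ {1}; common: ∅.
  x = 4: f ≡ 0 at y ∈ {6}; g ≡ 0 at y ∈ {3}; common: ∅.
  x = 5: f ≡ 0 at y ∈ {6}; g ≡ 0 at y ∈ {3}; common: ∅.
  x = 6: f ≡ 0 at y ∈ {6}; g ≡ 0 at y ∈ {6}; common: {6}.
Collecting: common zeros = {(0, 6), (6, 6)}, so the count is 2.
Comparison with the Bézout bound: 2 ≤ 2 = deg(f)·deg(g), as expected for curves with no common component (the bound is attained).


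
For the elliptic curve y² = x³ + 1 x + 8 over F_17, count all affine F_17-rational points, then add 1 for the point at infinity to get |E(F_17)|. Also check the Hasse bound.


Affine points = {(0, 5), (0, 12), (2, 1), (2, 16), (3, 2), (3, 15), (4, 5), (4, 12), (5, 6), (5, 11), (6, 3), (6, 14), (7, 1), (7, 16), (8, 1), (8, 16), (9, 7), (9, 10), (10, 7), (10, 10), (13, 5), (13, 12), (15, 7), (15, 10)}; affine count = 24; |E(F_17)| = 25.

Discriminant check: Δ ∝ 4a³ + 27b² = 4·1³ + 27·8² = 4·1 + 27·64 ≡ 15 (mod 17). Nonzero ⇒ E is nonsingular.
For each x ∈ F_17, compute rhs = x³ + 1·x + 8 mod 17, then count y ∈ F_17 with y² ≡ rhs.
  x = 0: rhs = 8, matching y values: 5, 12 (2 points).
  x = 1: rhs = 10, matching y values: none (0 points).
  x = 2: rhs = 1, matching y values: 1, 16 (2 points).
  x = 3: rhs = 4, matching y values: 2, 15 (2 points).
  x = 4: rhs = 8, matching y values: 5, 12 (2 points).
  x = 5: rhs = 2, matching y values: 6, 11 (2 points).
  x = 6: rhs = 9, matching y values: 3, 14 (2 points).
  x = 7: rhs = 1, matching y values: 1, 16 (2 points).
  x = 8: rhs = 1, matching y values: 1, 16 (2 points).
  x = 9: rhs = 15, matching y values: 7, 10 (2 points).
  x = 10: rhs = 15, matching y values: 7, 10 (2 points).
  x = 11: rhs = 7, matching y values: none (0 points).
  x = 12: rhs = 14, matching y values: none (0 points).
  x = 13: rhs = 8, matching y values: 5, 12 (2 points).
  x = 14: rhs = 12, matching y values: none (0 points).
  x = 15: rhs = 15, matching y values: 7, 10 (2 points).
  x = 16: rhs = 6, matching y values: none (0 points).
Total affine count: 24.
Full point count |E(F_17)| = 24 + 1 = 25.
Hasse bound: |25 − (17+1)| = |7| = 7 ≤ 2√17 ≈ 8.2462 ✓.


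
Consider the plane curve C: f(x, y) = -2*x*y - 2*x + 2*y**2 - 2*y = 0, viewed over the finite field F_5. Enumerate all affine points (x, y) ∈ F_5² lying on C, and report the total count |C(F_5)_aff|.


Affine F_5-points: {(0, 0), (0, 1), (4, 2), (4, 3)}; count = 4.

For each of the 25 pairs (x, y) ∈ F_5², evaluate f(x, y) mod 5. Record the zeros.
  x = 0: [0↦0, 1↦0, 2↦4, 3↦2, 4↦4]  zeros at y ∈ {0, 1}
  x = 1: [0↦3, 1↦1, 2↦3, 3↦4, 4↦4]  zeros at y ∈ ∅
  x = 2: [0↦1, 1↦2, 2↦2, 3↦1, 4↦4]  zeros at y ∈ ∅
  x = 3: [0↦4, 1↦3, 2↦1, 3↦3, 4↦4]  zeros at y ∈ ∅
  x = 4: [0↦2, 1↦4, 2↦0, 3↦0, 4↦4]  zeros at y ∈ {2, 3}
Collecting zeros: affine points = {(0, 0), (0, 1), (4, 2), (4, 3)}.
Total count |C(F_5)_aff| = 4.


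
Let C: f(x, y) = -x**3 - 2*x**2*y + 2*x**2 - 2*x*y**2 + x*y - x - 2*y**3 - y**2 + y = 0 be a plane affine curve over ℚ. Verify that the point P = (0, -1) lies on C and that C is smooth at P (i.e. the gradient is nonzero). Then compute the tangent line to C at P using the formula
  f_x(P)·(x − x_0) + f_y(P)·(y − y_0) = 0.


Tangent line at P: -4*x - 3*y - 3 = 0.

Step 1: f(0, -1) = 0, so P lies on C.
Step 2: partial derivatives
  f_x(x, y) = -3*x**2 - 4*x*y + 4*x - 2*y**2 + y - 1, f_y(x, y) = -2*x**2 - 4*x*y + x - 6*y**2 - 2*y + 1.
  f_x(P) = -4, f_y(P) = -3 (gradient nonzero, so P is smooth).
Step 3: tangent line at P: -4·(x − 0) + -3·(y − -1) = 0.
Expanding: -4*x - 3*y - 3 = 0.


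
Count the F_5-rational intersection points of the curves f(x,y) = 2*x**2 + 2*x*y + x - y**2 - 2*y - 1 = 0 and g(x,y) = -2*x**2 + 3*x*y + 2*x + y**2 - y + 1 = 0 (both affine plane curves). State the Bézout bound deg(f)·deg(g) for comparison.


Common zeros: ∅; count = 0; Bézout bound = 4.

deg(f) = 2, deg(g) = 2, so Bézout bound = 4.
Scan x ∈ F_5. For each x, list the y ∈ F_5 with f(x, y) ≡ 0 and those with g(x, y) ≡ 0 (mod 5); the common zeros in that column are the intersection.
  x = 0: f ≡ 0 at y ∈ {4}; g ≡ 0 at y ∈ ∅; common: ∅.
  x = 1: f ≡ 0 at y ∈ ∅; g ≡ 0 at y ∈ {4}; common: ∅.
  x = 2: f ≡ 0 at y ∈ {1}; g ≡ 0 at y ∈ ∅; common: ∅.
  x = 3: f ≡ 0 at y ∈ {0, 4}; g ≡ 0 at y ∈ ∅; common: ∅.
  x = 4: f ≡ 0 at y ∈ {0, 1}; g ≡ 0 at y ∈ ∅; common: ∅.
Collecting: common zeros = ∅, so the count is 0.
Comparison with the Bézout bound: 0 ≤ 4 = deg(f)·deg(g), as expected for curves with no common component (the affine F_5-count falls short of the bound because intersections may lie at infinity, over extension fields, or carry multiplicity).


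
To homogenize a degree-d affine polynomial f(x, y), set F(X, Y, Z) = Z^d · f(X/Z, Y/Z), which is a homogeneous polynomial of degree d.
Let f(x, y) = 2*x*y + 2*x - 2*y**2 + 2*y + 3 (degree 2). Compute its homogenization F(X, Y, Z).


F(X, Y, Z) = 2*X*Y + 2*X*Z - 2*Y**2 + 2*Y*Z + 3*Z**2

deg(f) = 2.
Substitute x = X/Z, y = Y/Z into f, then multiply by Z^2.
  monomial 2·x^1·y^1 ↦ 2·X^1·Y^1·Z^0.
  monomial 2·x^1·y^0 ↦ 2·X^1·Y^0·Z^1.
  monomial -2·x^0·y^2 ↦ -2·X^0·Y^2·Z^0.
  monomial 2·x^0·y^1 ↦ 2·X^0·Y^1·Z^1.
  monomial 3·x^0·y^0 ↦ 3·X^0·Y^0·Z^2.
Collecting: F(X, Y, Z) = 2*X*Y + 2*X*Z - 2*Y**2 + 2*Y*Z + 3*Z**2.


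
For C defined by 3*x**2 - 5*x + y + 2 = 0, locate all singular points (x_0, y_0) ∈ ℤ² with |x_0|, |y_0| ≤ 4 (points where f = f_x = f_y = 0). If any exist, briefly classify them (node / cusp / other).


No singular points in the scanned grid; C is smooth there.

Compute partial derivatives:
  f_x = 6*x - 5.
  f_y = 1.
f_y = 1 is a nonzero constant, so f_y never vanishes: no point (x, y) can satisfy f = f_x = f_y = 0. In particular no (x, y) ∈ {−4, ..., 4}² is singular; the curve is smooth.


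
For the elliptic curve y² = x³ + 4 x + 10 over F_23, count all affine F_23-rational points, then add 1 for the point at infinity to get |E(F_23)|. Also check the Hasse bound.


Affine points = {(2, 7), (2, 16), (3, 7), (3, 16), (7, 6), (7, 17), (8, 5), (8, 18), (9, 4), (9, 19), (14, 2), (14, 21), (15, 8), (15, 15), (17, 0), (18, 7), (18, 16)}; affine count = 17; |E(F_23)| = 18.

Discriminant check: Δ ∝ 4a³ + 27b² = 4·4³ + 27·10² = 4·64 + 27·100 ≡ 12 (mod 23). Nonzero ⇒ E is nonsingular.
For each x ∈ F_23, compute rhs = x³ + 4·x + 10 mod 23, then count y ∈ F_23 with y² ≡ rhs.
  x = 0: rhs = 10, matching y values: none (0 points).
  x = 1: rhs = 15, matching y values: none (0 points).
  x = 2: rhs = 3, matching y values: 7, 16 (2 points).
  x = 3: rhs = 3, matching y values: 7, 16 (2 points).
  x = 4: rhs = 21, matching y values: none (0 points).
  x = 5: rhs = 17, matching y values: none (0 points).
  x = 6: rhs = 20, matching y values: none (0 points).
  x = 7: rhs = 13, matching y values: 6, 17 (2 points).
  x = 8: rhs = 2, matching y values: 5, 18 (2 points).
  x = 9: rhs = 16, matching y values: 4, 19 (2 points).
  x = 10: rhs = 15, matching y values: none (0 points).
  x = 11: rhs = 5, matching y values: none (0 points).
  x = 12: rhs = 15, matching y values: none (0 points).
  x = 13: rhs = 5, matching y values: none (0 points).
  x = 14: rhs = 4, matching y values: 2, 21 (2 points).
  x = 15: rhs = 18, matching y values: 8, 15 (2 points).
  x = 16: rhs = 7, matching y values: none (0 points).
  x = 17: rhs = 0, matching y values: 0 (1 points).
  x = 18: rhs = 3, matching y values: 7, 16 (2 points).
  x = 19: rhs = 22, matching y values: none (0 points).
  x = 20: rhs = 17, matching y values: none (0 points).
  x = 21: rhs = 17, matching y values: none (0 points).
  x = 22: rhs = 5, matching y values: none (0 points).
Total affine count: 17.
Full point count |E(F_23)| = 17 + 1 = 18.
Hasse bound: |18 − (23+1)| = |-6| = 6 ≤ 2√23 ≈ 9.5917 ✓.
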